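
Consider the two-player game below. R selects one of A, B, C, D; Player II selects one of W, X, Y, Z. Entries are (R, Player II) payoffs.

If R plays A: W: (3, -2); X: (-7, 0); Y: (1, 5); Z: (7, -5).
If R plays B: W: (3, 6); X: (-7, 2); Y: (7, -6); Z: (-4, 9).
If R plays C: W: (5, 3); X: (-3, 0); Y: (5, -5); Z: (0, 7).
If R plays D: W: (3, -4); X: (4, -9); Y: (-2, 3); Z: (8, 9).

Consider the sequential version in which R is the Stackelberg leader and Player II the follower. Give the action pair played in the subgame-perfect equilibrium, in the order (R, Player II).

Player II best-responds to each possible R move:
- A: Player II compares -2, 0, 5, -5 and picks Y; R would get 1.
- B: Player II compares 6, 2, -6, 9 and picks Z; R would get -4.
- C: Player II compares 3, 0, -5, 7 and picks Z; R would get 0.
- D: Player II compares -4, -9, 3, 9 and picks Z; R would get 8.
R's induced payoffs are 1, -4, 0, 8, so R commits to D. Subgame-perfect outcome: (D, Z) with payoffs (8, 9).

(D, Z)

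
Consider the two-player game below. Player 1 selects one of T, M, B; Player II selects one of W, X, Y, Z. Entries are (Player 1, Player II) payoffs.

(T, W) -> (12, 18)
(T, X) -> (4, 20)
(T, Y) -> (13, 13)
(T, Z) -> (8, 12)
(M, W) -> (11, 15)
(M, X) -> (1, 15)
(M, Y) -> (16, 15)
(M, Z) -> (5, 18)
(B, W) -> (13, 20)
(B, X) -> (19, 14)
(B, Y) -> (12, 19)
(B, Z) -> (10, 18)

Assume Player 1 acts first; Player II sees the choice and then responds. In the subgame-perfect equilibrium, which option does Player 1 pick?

B

Backward induction with Player 1 moving first.
- T: BR = X, leader payoff 4.
- M: BR = Z, leader payoff 5.
- B: BR = W, leader payoff 13.
Player 1's induced payoffs are 4, 5, 13, so Player 1 commits to B. Subgame-perfect outcome: (B, W) with payoffs (13, 20).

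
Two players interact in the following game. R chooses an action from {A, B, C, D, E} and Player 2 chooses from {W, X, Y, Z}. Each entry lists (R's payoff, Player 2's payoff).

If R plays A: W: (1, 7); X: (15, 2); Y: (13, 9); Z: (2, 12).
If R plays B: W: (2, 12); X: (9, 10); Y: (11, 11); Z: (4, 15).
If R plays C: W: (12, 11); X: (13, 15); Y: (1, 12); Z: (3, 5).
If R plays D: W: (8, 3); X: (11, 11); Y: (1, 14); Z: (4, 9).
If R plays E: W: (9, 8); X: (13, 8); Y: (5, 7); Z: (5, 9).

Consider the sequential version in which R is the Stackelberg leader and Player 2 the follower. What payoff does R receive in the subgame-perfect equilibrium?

13

Player 2 best-responds to each possible R move:
- A: BR = Z, leader payoff 2.
- B: BR = Z, leader payoff 4.
- C: BR = X, leader payoff 13.
- D: BR = Y, leader payoff 1.
- E: BR = Z, leader payoff 5.
Among 2, 4, 13, 1, 5, the best is 13 at C. Subgame-perfect outcome: (C, X) with payoffs (13, 15).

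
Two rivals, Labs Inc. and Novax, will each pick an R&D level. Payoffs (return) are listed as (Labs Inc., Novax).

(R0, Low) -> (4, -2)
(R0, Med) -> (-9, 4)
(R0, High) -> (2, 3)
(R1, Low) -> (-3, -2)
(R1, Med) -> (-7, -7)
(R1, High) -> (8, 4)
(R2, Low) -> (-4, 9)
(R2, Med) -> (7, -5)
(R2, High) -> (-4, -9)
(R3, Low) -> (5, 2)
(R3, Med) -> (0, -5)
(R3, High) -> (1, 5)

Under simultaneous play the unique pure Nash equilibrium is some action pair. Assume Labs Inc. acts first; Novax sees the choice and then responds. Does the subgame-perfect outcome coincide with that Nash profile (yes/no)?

yes

Work backward from Novax's decision.
- R0 → Novax plays Med (best of -2, 4, 3); Labs Inc. gets -9.
- R1 → Novax plays High (best of -2, -7, 4); Labs Inc. gets 8.
- R2 → Novax plays Low (best of 9, -5, -9); Labs Inc. gets -4.
- R3 → Novax plays High (best of 2, -5, 5); Labs Inc. gets 1.
Maximizing over -9, 8, -4, 1, Labs Inc. chooses R1. Subgame-perfect outcome: (R1, High) with payoffs (8, 4).
Under simultaneous play:
Labs Inc.'s best replies: Low→R3; Med→R2; High→R1.
Novax's best replies: R0→Med; R1→High; R2→Low; R3→High.
Only (R1, High) has each player best-responding; Nash payoffs (8, 4).
Sequential outcome (R1, High) coincides with the Nash profile (R1, High).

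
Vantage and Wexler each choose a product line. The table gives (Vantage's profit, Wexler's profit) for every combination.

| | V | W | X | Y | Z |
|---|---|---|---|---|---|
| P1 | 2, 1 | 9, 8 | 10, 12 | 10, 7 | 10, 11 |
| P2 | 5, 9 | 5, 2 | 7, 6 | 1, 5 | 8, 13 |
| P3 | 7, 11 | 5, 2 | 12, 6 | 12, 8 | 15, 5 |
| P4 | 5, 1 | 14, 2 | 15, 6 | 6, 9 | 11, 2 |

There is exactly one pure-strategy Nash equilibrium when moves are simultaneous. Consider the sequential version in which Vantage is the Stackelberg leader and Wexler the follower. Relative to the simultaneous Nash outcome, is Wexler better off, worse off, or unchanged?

Solve by backward induction (Vantage leads).
- P1: BR = X, leader payoff 10.
- P2: BR = Z, leader payoff 8.
- P3: BR = V, leader payoff 7.
- P4: BR = Y, leader payoff 6.
Vantage's induced payoffs are 10, 8, 7, 6, so Vantage commits to P1. Subgame-perfect outcome: (P1, X) with payoffs (10, 12).
Under simultaneous play:
Vantage's best replies: V→P3; W→P4; X→P4; Y→P3; Z→P3.
Wexler's best replies: P1→X; P2→Z; P3→V; P4→Y.
The unique mutual best reply is (P3, V), giving (7, 11).
Wexler earns 12 sequentially versus 11 at the Nash outcome: better off.

better off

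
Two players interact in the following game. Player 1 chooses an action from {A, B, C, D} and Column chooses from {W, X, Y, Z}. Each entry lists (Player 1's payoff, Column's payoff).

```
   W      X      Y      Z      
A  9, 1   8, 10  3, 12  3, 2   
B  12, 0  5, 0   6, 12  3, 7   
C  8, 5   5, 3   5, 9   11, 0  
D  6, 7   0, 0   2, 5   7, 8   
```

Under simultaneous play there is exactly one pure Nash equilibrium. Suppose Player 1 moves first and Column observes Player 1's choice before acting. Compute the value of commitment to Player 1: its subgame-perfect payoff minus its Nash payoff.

Backward induction with Player 1 moving first.
- A: BR = Y, leader payoff 3.
- B: BR = Y, leader payoff 6.
- C: BR = Y, leader payoff 5.
- D: BR = Z, leader payoff 7.
Among 3, 6, 5, 7, the best is 7 at D. Subgame-perfect outcome: (D, Z) with payoffs (7, 8).
For the simultaneous game, intersect best replies.
Player 1's best replies: W→B; X→A; Y→B; Z→C.
Column's best replies: A→Y; B→Y; C→Y; D→Z.
The unique mutual best reply is (B, Y), giving (6, 12).
Player 1's commitment gain: 7 − 6 = 1.

1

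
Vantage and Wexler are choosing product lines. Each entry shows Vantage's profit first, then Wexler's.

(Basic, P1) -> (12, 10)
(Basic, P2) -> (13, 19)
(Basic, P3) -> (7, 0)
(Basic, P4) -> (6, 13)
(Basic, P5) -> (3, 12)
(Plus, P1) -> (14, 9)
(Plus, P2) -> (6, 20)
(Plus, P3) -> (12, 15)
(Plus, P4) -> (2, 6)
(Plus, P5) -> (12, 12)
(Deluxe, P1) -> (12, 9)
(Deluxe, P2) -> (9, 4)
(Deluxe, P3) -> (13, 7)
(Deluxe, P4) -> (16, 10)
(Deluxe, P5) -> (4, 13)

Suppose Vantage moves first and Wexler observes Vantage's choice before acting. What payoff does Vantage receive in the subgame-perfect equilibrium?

13

Backward induction with Vantage moving first.
- Basic → Wexler plays P2 (best of 10, 19, 0, 13, 12); Vantage gets 13.
- Plus → Wexler plays P2 (best of 9, 20, 15, 6, 12); Vantage gets 6.
- Deluxe → Wexler plays P5 (best of 9, 4, 7, 10, 13); Vantage gets 4.
Maximizing over 13, 6, 4, Vantage chooses Basic. Subgame-perfect outcome: (Basic, P2) with payoffs (13, 19).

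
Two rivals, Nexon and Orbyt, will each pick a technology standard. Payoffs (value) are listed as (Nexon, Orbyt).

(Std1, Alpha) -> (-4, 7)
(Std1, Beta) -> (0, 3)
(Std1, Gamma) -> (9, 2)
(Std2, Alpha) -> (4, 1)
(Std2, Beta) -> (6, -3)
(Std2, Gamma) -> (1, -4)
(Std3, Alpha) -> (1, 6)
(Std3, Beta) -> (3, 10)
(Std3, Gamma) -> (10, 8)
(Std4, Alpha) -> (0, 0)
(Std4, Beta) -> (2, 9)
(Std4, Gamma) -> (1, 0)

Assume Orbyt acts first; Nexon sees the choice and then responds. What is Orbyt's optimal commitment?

Solve by backward induction (Orbyt leads).
- Alpha: BR = Std2, leader payoff 1.
- Beta: BR = Std2, leader payoff -3.
- Gamma: BR = Std3, leader payoff 8.
Orbyt's induced payoffs are 1, -3, 8, so Orbyt commits to Gamma. Subgame-perfect outcome: (Std3, Gamma) with payoffs (10, 8).

Gamma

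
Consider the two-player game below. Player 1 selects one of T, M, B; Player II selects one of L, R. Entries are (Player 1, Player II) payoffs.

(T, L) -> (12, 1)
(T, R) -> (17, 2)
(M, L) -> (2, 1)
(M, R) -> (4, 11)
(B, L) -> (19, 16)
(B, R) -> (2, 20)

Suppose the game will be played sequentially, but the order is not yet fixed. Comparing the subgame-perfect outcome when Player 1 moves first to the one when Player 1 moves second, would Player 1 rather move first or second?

second

If Player 1 leads: Player II's best replies are T→R, M→R, B→R; Player 1's induced payoffs 17, 4, 2; outcome (T, R), payoffs (17, 2).
If Player II leads: Player 1's best replies are L→B, R→T; Player II's induced payoffs 16, 2; outcome (B, L), payoffs (19, 16).
Player 1 gets 17 moving first and 19 moving second, so Player 1 prefers to move second.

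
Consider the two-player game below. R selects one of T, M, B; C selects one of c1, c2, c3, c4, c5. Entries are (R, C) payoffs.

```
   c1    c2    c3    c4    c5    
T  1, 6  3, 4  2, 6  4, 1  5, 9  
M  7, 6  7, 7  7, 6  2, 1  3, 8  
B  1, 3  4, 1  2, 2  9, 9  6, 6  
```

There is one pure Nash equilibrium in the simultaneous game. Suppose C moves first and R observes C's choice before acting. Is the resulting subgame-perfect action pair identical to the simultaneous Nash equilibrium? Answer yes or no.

yes

Work backward from R's decision.
- c1: R compares 1, 7, 1 and picks M; C would get 6.
- c2: R compares 3, 7, 4 and picks M; C would get 7.
- c3: R compares 2, 7, 2 and picks M; C would get 6.
- c4: R compares 4, 2, 9 and picks B; C would get 9.
- c5: R compares 5, 3, 6 and picks B; C would get 6.
Maximizing over 6, 7, 6, 9, 6, C chooses c4. Subgame-perfect outcome: (B, c4) with payoffs (9, 9).
Now find the simultaneous Nash equilibrium.
R's best replies: c1→M; c2→M; c3→M; c4→B; c5→B.
C's best replies: T→c5; M→c5; B→c4.
Only (B, c4) has each player best-responding; Nash payoffs (9, 9).
Sequential outcome (B, c4) coincides with the Nash profile (B, c4).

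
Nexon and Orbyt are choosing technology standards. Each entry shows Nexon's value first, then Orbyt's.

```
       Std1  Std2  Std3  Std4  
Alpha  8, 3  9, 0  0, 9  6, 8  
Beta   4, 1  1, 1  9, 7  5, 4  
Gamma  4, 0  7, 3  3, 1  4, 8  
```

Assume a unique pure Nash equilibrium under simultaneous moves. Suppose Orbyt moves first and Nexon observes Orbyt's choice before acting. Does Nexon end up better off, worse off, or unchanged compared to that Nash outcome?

worse off

Backward induction with Orbyt moving first.
- Std1: Nexon compares 8, 4, 4 and picks Alpha; Orbyt would get 3.
- Std2: Nexon compares 9, 1, 7 and picks Alpha; Orbyt would get 0.
- Std3: Nexon compares 0, 9, 3 and picks Beta; Orbyt would get 7.
- Std4: Nexon compares 6, 5, 4 and picks Alpha; Orbyt would get 8.
Maximizing over 3, 0, 7, 8, Orbyt chooses Std4. Subgame-perfect outcome: (Alpha, Std4) with payoffs (6, 8).
Now find the simultaneous Nash equilibrium.
Nexon's best replies: Std1→Alpha; Std2→Alpha; Std3→Beta; Std4→Alpha.
Orbyt's best replies: Alpha→Std3; Beta→Std3; Gamma→Std4.
The unique mutual best reply is (Beta, Std3), giving (9, 7).
Nexon earns 6 sequentially versus 9 at the Nash outcome: worse off.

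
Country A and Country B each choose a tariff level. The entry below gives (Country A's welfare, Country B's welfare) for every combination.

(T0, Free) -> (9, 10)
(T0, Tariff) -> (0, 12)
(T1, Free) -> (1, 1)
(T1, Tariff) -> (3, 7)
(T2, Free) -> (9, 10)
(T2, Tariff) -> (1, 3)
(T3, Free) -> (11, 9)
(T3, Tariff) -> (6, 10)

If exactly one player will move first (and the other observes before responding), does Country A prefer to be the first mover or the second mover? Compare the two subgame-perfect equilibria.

first

If Country A leads: Country B's best replies are T0→Tariff, T1→Tariff, T2→Free, T3→Tariff; Country A's induced payoffs 0, 3, 9, 6; outcome (T2, Free), payoffs (9, 10).
If Country B leads: Country A's best replies are Free→T3, Tariff→T3; Country B's induced payoffs 9, 10; outcome (T3, Tariff), payoffs (6, 10).
Country A gets 9 moving first and 6 moving second, so Country A prefers to move first.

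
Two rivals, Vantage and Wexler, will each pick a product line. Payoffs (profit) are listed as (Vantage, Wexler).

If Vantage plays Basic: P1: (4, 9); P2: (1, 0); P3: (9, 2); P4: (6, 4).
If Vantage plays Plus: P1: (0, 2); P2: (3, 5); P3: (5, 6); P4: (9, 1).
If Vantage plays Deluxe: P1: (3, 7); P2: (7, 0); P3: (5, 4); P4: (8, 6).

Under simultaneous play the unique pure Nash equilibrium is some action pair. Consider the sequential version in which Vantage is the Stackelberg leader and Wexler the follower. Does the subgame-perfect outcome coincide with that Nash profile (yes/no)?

Backward induction with Vantage moving first.
- Basic: Wexler compares 9, 0, 2, 4 and picks P1; Vantage would get 4.
- Plus: Wexler compares 2, 5, 6, 1 and picks P3; Vantage would get 5.
- Deluxe: Wexler compares 7, 0, 4, 6 and picks P1; Vantage would get 3.
Maximizing over 4, 5, 3, Vantage chooses Plus. Subgame-perfect outcome: (Plus, P3) with payoffs (5, 6).
Now find the simultaneous Nash equilibrium.
Vantage's best replies: P1→Basic; P2→Deluxe; P3→Basic; P4→Plus.
Wexler's best replies: Basic→P1; Plus→P3; Deluxe→P1.
The unique mutual best reply is (Basic, P1), giving (4, 9).
Sequential outcome (Plus, P3) differs from the Nash profile (Basic, P1).

no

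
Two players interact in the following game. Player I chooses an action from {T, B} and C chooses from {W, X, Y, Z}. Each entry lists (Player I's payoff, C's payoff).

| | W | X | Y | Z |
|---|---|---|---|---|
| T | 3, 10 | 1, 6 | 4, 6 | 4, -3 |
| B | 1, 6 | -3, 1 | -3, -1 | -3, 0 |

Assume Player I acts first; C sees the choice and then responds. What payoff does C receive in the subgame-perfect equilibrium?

Backward induction with Player I moving first.
- T → C plays W (best of 10, 6, 6, -3); Player I gets 3.
- B → C plays W (best of 6, 1, -1, 0); Player I gets 1.
Maximizing over 3, 1, Player I chooses T. Subgame-perfect outcome: (T, W) with payoffs (3, 10).

10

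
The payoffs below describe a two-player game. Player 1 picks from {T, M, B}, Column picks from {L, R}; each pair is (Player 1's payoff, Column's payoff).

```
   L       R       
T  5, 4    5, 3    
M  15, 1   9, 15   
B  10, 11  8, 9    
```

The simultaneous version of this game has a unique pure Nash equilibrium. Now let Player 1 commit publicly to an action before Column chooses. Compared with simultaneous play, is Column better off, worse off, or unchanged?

worse off

Work backward from Column's decision.
- T: Column compares 4, 3 and picks L; Player 1 would get 5.
- M: Column compares 1, 15 and picks R; Player 1 would get 9.
- B: Column compares 11, 9 and picks L; Player 1 would get 10.
Among 5, 9, 10, the best is 10 at B. Subgame-perfect outcome: (B, L) with payoffs (10, 11).
Under simultaneous play:
Player 1's best replies: L→M; R→M.
Column's best replies: T→L; M→R; B→L.
Only (M, R) has each player best-responding; Nash payoffs (9, 15).
Column earns 11 sequentially versus 15 at the Nash outcome: worse off.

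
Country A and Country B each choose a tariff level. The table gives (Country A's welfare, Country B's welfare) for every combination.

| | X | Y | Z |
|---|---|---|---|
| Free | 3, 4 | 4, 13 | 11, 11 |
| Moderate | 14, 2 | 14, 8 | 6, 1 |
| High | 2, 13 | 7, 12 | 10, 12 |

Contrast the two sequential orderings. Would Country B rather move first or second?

If Country A leads: Country B's best replies are Free→Y, Moderate→Y, High→X; Country A's induced payoffs 4, 14, 2; outcome (Moderate, Y), payoffs (14, 8).
If Country B leads: Country A's best replies are X→Moderate, Y→Moderate, Z→Free; Country B's induced payoffs 2, 8, 11; outcome (Free, Z), payoffs (11, 11).
Country B gets 11 moving first and 8 moving second, so Country B prefers to move first.

first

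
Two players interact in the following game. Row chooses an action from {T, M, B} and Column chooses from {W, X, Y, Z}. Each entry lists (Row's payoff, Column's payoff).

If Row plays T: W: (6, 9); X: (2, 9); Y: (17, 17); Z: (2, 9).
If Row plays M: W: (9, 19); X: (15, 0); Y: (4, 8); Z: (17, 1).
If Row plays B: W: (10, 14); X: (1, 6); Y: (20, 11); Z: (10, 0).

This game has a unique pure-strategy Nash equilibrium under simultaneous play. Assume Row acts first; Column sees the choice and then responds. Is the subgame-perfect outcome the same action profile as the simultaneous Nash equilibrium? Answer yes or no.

no

Work backward from Column's decision.
- T: Column compares 9, 9, 17, 9 and picks Y; Row would get 17.
- M: Column compares 19, 0, 8, 1 and picks W; Row would get 9.
- B: Column compares 14, 6, 11, 0 and picks W; Row would get 10.
Among 17, 9, 10, the best is 17 at T. Subgame-perfect outcome: (T, Y) with payoffs (17, 17).
Now find the simultaneous Nash equilibrium.
Row's best replies: W→B; X→M; Y→B; Z→M.
Column's best replies: T→Y; M→W; B→W.
Only (B, W) has each player best-responding; Nash payoffs (10, 14).
Sequential outcome (T, Y) differs from the Nash profile (B, W).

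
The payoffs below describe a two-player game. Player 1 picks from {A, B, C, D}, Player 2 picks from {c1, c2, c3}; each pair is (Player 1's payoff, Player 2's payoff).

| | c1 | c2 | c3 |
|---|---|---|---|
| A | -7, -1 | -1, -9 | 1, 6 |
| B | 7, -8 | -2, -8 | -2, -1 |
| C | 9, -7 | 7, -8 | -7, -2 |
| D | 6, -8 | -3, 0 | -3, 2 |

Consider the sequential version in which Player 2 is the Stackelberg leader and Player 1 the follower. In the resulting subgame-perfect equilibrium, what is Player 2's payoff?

6

Player 1 best-responds to each possible Player 2 move:
- c1: Player 1 compares -7, 7, 9, 6 and picks C; Player 2 would get -7.
- c2: Player 1 compares -1, -2, 7, -3 and picks C; Player 2 would get -8.
- c3: Player 1 compares 1, -2, -7, -3 and picks A; Player 2 would get 6.
Maximizing over -7, -8, 6, Player 2 chooses c3. Subgame-perfect outcome: (A, c3) with payoffs (1, 6).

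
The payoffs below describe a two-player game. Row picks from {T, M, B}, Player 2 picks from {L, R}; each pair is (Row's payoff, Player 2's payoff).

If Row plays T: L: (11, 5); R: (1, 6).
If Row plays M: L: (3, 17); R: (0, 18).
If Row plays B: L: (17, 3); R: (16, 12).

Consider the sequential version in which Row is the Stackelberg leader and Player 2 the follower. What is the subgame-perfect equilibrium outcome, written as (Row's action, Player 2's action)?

(B, R)

Backward induction with Row moving first.
- T: BR = R, leader payoff 1.
- M: BR = R, leader payoff 0.
- B: BR = R, leader payoff 16.
Among 1, 0, 16, the best is 16 at B. Subgame-perfect outcome: (B, R) with payoffs (16, 12).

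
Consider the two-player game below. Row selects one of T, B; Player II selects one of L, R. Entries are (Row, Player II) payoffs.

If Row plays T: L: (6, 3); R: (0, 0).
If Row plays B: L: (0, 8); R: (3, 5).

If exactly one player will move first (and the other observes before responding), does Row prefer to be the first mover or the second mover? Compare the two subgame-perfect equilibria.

first

If Row leads: Player II's best replies are T→L, B→L; Row's induced payoffs 6, 0; outcome (T, L), payoffs (6, 3).
If Player II leads: Row's best replies are L→T, R→B; Player II's induced payoffs 3, 5; outcome (B, R), payoffs (3, 5).
Row gets 6 moving first and 3 moving second, so Row prefers to move first.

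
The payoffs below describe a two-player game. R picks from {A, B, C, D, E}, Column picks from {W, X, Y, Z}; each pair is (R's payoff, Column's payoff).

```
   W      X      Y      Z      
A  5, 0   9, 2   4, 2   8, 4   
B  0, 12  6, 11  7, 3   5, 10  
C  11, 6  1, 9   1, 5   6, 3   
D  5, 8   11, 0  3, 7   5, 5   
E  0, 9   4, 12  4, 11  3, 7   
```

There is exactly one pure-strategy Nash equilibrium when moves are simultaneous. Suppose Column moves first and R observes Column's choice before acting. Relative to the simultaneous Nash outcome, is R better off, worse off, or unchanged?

Work backward from R's decision.
- W → R plays C (best of 5, 0, 11, 5, 0); Column gets 6.
- X → R plays D (best of 9, 6, 1, 11, 4); Column gets 0.
- Y → R plays B (best of 4, 7, 1, 3, 4); Column gets 3.
- Z → R plays A (best of 8, 5, 6, 5, 3); Column gets 4.
Maximizing over 6, 0, 3, 4, Column chooses W. Subgame-perfect outcome: (C, W) with payoffs (11, 6).
Now find the simultaneous Nash equilibrium.
R's best replies: W→C; X→D; Y→B; Z→A.
Column's best replies: A→Z; B→W; C→X; D→W; E→X.
Only (A, Z) has each player best-responding; Nash payoffs (8, 4).
R earns 11 sequentially versus 8 at the Nash outcome: better off.

better off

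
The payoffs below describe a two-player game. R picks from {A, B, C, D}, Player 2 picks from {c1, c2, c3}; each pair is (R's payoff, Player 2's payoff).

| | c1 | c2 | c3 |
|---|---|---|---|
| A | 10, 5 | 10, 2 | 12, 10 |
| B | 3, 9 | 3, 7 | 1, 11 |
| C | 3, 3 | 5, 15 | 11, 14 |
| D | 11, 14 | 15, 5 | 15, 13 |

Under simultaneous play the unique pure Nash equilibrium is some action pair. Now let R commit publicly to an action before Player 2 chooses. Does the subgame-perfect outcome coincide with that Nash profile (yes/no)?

Backward induction with R moving first.
- A: Player 2 compares 5, 2, 10 and picks c3; R would get 12.
- B: Player 2 compares 9, 7, 11 and picks c3; R would get 1.
- C: Player 2 compares 3, 15, 14 and picks c2; R would get 5.
- D: Player 2 compares 14, 5, 13 and picks c1; R would get 11.
Among 12, 1, 5, 11, the best is 12 at A. Subgame-perfect outcome: (A, c3) with payoffs (12, 10).
Under simultaneous play:
R's best replies: c1→D; c2→D; c3→D.
Player 2's best replies: A→c3; B→c3; C→c2; D→c1.
The unique mutual best reply is (D, c1), giving (11, 14).
Sequential outcome (A, c3) differs from the Nash profile (D, c1).

no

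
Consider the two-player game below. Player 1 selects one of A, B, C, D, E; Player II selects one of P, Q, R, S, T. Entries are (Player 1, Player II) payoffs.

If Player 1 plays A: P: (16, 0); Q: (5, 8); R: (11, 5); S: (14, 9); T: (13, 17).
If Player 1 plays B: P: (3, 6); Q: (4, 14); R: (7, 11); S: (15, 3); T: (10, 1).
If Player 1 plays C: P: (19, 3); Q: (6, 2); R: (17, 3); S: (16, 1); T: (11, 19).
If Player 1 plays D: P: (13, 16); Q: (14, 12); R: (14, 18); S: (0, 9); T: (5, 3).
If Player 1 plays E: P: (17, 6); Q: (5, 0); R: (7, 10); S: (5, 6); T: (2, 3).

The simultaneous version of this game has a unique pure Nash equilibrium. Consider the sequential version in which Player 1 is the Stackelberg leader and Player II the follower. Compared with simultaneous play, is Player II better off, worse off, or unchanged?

better off

Player II best-responds to each possible Player 1 move:
- A: Player II compares 0, 8, 5, 9, 17 and picks T; Player 1 would get 13.
- B: Player II compares 6, 14, 11, 3, 1 and picks Q; Player 1 would get 4.
- C: Player II compares 3, 2, 3, 1, 19 and picks T; Player 1 would get 11.
- D: Player II compares 16, 12, 18, 9, 3 and picks R; Player 1 would get 14.
- E: Player II compares 6, 0, 10, 6, 3 and picks R; Player 1 would get 7.
Player 1's induced payoffs are 13, 4, 11, 14, 7, so Player 1 commits to D. Subgame-perfect outcome: (D, R) with payoffs (14, 18).
Under simultaneous play:
Player 1's best replies: P→C; Q→D; R→C; S→C; T→A.
Player II's best replies: A→T; B→Q; C→T; D→R; E→R.
Only (A, T) has each player best-responding; Nash payoffs (13, 17).
Player II earns 18 sequentially versus 17 at the Nash outcome: better off.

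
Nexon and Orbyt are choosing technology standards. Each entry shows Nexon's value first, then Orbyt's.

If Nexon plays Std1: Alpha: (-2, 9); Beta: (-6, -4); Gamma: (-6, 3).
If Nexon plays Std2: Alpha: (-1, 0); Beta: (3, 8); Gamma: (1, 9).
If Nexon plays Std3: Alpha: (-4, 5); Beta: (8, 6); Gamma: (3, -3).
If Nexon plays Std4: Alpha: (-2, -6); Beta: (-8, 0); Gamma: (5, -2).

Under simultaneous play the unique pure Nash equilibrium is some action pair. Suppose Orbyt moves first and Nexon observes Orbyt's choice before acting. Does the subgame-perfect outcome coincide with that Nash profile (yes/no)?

Nexon best-responds to each possible Orbyt move:
- Alpha → Nexon plays Std2 (best of -2, -1, -4, -2); Orbyt gets 0.
- Beta → Nexon plays Std3 (best of -6, 3, 8, -8); Orbyt gets 6.
- Gamma → Nexon plays Std4 (best of -6, 1, 3, 5); Orbyt gets -2.
Orbyt's induced payoffs are 0, 6, -2, so Orbyt commits to Beta. Subgame-perfect outcome: (Std3, Beta) with payoffs (8, 6).
Now find the simultaneous Nash equilibrium.
Nexon's best replies: Alpha→Std2; Beta→Std3; Gamma→Std4.
Orbyt's best replies: Std1→Alpha; Std2→Gamma; Std3→Beta; Std4→Beta.
The unique mutual best reply is (Std3, Beta), giving (8, 6).
Sequential outcome (Std3, Beta) coincides with the Nash profile (Std3, Beta).

yes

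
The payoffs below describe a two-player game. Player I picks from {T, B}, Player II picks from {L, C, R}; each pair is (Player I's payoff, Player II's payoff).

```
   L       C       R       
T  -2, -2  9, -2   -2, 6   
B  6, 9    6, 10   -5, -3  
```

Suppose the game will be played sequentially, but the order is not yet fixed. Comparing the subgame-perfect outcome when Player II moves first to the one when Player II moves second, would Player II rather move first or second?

If Player I leads: Player II's best replies are T→R, B→C; Player I's induced payoffs -2, 6; outcome (B, C), payoffs (6, 10).
If Player II leads: Player I's best replies are L→B, C→T, R→T; Player II's induced payoffs 9, -2, 6; outcome (B, L), payoffs (6, 9).
Player II gets 9 moving first and 10 moving second, so Player II prefers to move second.

second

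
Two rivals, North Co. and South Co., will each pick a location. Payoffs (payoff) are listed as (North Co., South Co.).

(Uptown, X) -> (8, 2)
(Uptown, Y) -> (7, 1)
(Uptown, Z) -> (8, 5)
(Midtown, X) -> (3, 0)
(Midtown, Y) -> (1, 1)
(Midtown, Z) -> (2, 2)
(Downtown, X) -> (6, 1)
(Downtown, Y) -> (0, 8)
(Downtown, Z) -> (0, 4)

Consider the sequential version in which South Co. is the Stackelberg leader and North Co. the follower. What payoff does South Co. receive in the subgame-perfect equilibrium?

5

Work backward from North Co.'s decision.
- X → North Co. plays Uptown (best of 8, 3, 6); South Co. gets 2.
- Y → North Co. plays Uptown (best of 7, 1, 0); South Co. gets 1.
- Z → North Co. plays Uptown (best of 8, 2, 0); South Co. gets 5.
South Co.'s induced payoffs are 2, 1, 5, so South Co. commits to Z. Subgame-perfect outcome: (Uptown, Z) with payoffs (8, 5).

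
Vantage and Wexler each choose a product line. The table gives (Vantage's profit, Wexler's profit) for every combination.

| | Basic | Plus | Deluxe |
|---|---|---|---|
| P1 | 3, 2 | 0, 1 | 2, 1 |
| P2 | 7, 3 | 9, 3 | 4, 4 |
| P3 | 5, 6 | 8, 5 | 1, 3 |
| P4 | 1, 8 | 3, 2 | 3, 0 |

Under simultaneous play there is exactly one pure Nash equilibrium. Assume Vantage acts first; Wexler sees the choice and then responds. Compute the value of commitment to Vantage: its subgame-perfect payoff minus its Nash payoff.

Backward induction with Vantage moving first.
- P1: Wexler compares 2, 1, 1 and picks Basic; Vantage would get 3.
- P2: Wexler compares 3, 3, 4 and picks Deluxe; Vantage would get 4.
- P3: Wexler compares 6, 5, 3 and picks Basic; Vantage would get 5.
- P4: Wexler compares 8, 2, 0 and picks Basic; Vantage would get 1.
Vantage's induced payoffs are 3, 4, 5, 1, so Vantage commits to P3. Subgame-perfect outcome: (P3, Basic) with payoffs (5, 6).
Under simultaneous play:
Vantage's best replies: Basic→P2; Plus→P2; Deluxe→P2.
Wexler's best replies: P1→Basic; P2→Deluxe; P3→Basic; P4→Basic.
Only (P2, Deluxe) has each player best-responding; Nash payoffs (4, 4).
Vantage's commitment gain: 5 − 4 = 1.

1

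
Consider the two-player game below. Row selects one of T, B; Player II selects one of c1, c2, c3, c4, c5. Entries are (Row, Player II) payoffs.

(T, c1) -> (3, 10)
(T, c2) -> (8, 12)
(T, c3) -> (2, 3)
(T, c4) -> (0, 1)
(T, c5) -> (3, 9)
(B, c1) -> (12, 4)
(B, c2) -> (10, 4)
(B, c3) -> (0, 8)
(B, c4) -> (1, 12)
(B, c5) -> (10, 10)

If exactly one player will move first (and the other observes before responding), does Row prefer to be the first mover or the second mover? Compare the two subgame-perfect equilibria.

If Row leads: Player II's best replies are T→c2, B→c4; Row's induced payoffs 8, 1; outcome (T, c2), payoffs (8, 12).
If Player II leads: Row's best replies are c1→B, c2→B, c3→T, c4→B, c5→B; Player II's induced payoffs 4, 4, 3, 12, 10; outcome (B, c4), payoffs (1, 12).
Row gets 8 moving first and 1 moving second, so Row prefers to move first.

first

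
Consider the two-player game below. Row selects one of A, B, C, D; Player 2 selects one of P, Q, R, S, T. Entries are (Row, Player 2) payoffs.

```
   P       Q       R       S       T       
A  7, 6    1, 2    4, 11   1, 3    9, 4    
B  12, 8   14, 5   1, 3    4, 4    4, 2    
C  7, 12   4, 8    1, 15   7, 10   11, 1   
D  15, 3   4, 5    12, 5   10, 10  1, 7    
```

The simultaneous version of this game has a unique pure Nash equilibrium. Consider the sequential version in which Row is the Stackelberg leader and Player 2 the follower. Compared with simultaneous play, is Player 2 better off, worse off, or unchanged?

Player 2 best-responds to each possible Row move:
- A: BR = R, leader payoff 4.
- B: BR = P, leader payoff 12.
- C: BR = R, leader payoff 1.
- D: BR = S, leader payoff 10.
Among 4, 12, 1, 10, the best is 12 at B. Subgame-perfect outcome: (B, P) with payoffs (12, 8).
For the simultaneous game, intersect best replies.
Row's best replies: P→D; Q→B; R→D; S→D; T→C.
Player 2's best replies: A→R; B→P; C→R; D→S.
Only (D, S) has each player best-responding; Nash payoffs (10, 10).
Player 2 earns 8 sequentially versus 10 at the Nash outcome: worse off.

worse off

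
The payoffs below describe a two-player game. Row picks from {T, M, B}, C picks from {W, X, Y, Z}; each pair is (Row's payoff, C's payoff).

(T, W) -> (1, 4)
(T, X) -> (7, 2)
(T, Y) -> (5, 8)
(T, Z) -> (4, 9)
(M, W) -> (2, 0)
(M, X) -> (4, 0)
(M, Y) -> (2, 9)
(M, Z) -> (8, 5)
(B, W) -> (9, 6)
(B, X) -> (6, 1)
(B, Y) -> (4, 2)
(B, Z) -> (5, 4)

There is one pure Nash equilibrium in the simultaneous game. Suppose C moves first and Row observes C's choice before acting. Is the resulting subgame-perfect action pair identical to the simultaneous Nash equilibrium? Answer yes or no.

Work backward from Row's decision.
- W: BR = B, leader payoff 6.
- X: BR = T, leader payoff 2.
- Y: BR = T, leader payoff 8.
- Z: BR = M, leader payoff 5.
Among 6, 2, 8, 5, the best is 8 at Y. Subgame-perfect outcome: (T, Y) with payoffs (5, 8).
Under simultaneous play:
Row's best replies: W→B; X→T; Y→T; Z→M.
C's best replies: T→Z; M→Y; B→W.
Only (B, W) has each player best-responding; Nash payoffs (9, 6).
Sequential outcome (T, Y) differs from the Nash profile (B, W).

no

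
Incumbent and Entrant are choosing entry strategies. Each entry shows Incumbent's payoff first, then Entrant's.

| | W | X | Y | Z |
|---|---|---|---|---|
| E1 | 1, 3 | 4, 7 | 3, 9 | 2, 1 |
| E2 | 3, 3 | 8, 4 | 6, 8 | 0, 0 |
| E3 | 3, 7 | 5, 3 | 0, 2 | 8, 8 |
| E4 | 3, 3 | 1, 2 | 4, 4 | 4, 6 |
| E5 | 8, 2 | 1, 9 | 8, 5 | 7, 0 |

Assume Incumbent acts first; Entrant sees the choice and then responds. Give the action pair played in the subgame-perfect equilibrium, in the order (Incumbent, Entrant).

(E3, Z)

Work backward from Entrant's decision.
- E1: BR = Y, leader payoff 3.
- E2: BR = Y, leader payoff 6.
- E3: BR = Z, leader payoff 8.
- E4: BR = Z, leader payoff 4.
- E5: BR = X, leader payoff 1.
Among 3, 6, 8, 4, 1, the best is 8 at E3. Subgame-perfect outcome: (E3, Z) with payoffs (8, 8).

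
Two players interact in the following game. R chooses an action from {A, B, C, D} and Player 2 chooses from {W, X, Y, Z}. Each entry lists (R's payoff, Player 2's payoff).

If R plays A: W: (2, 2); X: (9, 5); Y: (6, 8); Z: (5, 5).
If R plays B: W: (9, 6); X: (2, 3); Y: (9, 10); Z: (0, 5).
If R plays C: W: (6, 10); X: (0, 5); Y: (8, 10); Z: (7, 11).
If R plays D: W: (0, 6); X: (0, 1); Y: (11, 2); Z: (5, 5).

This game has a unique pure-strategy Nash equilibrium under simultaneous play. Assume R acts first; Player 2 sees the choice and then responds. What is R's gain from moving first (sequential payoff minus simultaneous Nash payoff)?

Player 2 best-responds to each possible R move:
- A: Player 2 compares 2, 5, 8, 5 and picks Y; R would get 6.
- B: Player 2 compares 6, 3, 10, 5 and picks Y; R would get 9.
- C: Player 2 compares 10, 5, 10, 11 and picks Z; R would get 7.
- D: Player 2 compares 6, 1, 2, 5 and picks W; R would get 0.
Among 6, 9, 7, 0, the best is 9 at B. Subgame-perfect outcome: (B, Y) with payoffs (9, 10).
Now find the simultaneous Nash equilibrium.
R's best replies: W→B; X→A; Y→D; Z→C.
Player 2's best replies: A→Y; B→Y; C→Z; D→W.
The unique mutual best reply is (C, Z), giving (7, 11).
R's commitment gain: 9 − 7 = 2.

2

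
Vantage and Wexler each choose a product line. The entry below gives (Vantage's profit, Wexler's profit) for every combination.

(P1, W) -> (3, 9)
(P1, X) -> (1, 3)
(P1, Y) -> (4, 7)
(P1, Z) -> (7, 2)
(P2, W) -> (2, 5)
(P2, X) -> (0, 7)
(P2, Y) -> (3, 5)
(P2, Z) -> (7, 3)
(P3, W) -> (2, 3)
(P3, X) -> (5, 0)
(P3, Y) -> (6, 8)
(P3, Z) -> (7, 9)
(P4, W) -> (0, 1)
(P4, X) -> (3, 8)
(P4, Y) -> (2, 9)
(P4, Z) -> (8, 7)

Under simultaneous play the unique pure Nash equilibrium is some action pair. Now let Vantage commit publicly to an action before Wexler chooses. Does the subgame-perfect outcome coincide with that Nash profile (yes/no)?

Solve by backward induction (Vantage leads).
- P1: Wexler compares 9, 3, 7, 2 and picks W; Vantage would get 3.
- P2: Wexler compares 5, 7, 5, 3 and picks X; Vantage would get 0.
- P3: Wexler compares 3, 0, 8, 9 and picks Z; Vantage would get 7.
- P4: Wexler compares 1, 8, 9, 7 and picks Y; Vantage would get 2.
Vantage's induced payoffs are 3, 0, 7, 2, so Vantage commits to P3. Subgame-perfect outcome: (P3, Z) with payoffs (7, 9).
Now find the simultaneous Nash equilibrium.
Vantage's best replies: W→P1; X→P3; Y→P3; Z→P4.
Wexler's best replies: P1→W; P2→X; P3→Z; P4→Y.
Only (P1, W) has each player best-responding; Nash payoffs (3, 9).
Sequential outcome (P3, Z) differs from the Nash profile (P1, W).

no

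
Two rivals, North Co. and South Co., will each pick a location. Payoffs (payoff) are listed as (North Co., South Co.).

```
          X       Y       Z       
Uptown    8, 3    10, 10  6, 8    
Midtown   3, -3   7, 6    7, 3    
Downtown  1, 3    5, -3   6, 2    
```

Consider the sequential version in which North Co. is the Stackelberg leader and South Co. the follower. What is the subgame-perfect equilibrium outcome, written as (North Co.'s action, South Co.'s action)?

Backward induction with North Co. moving first.
- Uptown: South Co. compares 3, 10, 8 and picks Y; North Co. would get 10.
- Midtown: South Co. compares -3, 6, 3 and picks Y; North Co. would get 7.
- Downtown: South Co. compares 3, -3, 2 and picks X; North Co. would get 1.
Among 10, 7, 1, the best is 10 at Uptown. Subgame-perfect outcome: (Uptown, Y) with payoffs (10, 10).

(Uptown, Y)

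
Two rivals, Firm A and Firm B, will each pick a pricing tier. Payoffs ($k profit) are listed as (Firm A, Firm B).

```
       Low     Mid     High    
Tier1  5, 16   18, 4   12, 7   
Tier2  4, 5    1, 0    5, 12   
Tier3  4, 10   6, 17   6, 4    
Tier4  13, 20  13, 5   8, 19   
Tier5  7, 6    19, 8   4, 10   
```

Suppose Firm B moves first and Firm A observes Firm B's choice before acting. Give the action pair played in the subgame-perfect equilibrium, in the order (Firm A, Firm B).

Firm A best-responds to each possible Firm B move:
- Low: BR = Tier4, leader payoff 20.
- Mid: BR = Tier5, leader payoff 8.
- High: BR = Tier1, leader payoff 7.
Among 20, 8, 7, the best is 20 at Low. Subgame-perfect outcome: (Tier4, Low) with payoffs (13, 20).

(Tier4, Low)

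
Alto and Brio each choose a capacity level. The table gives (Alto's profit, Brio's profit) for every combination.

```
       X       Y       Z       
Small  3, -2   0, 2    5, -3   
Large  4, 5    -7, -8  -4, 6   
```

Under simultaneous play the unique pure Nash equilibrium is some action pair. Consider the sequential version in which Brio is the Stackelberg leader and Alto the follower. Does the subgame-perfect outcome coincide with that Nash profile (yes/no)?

no

Alto best-responds to each possible Brio move:
- X → Alto plays Large (best of 3, 4); Brio gets 5.
- Y → Alto plays Small (best of 0, -7); Brio gets 2.
- Z → Alto plays Small (best of 5, -4); Brio gets -3.
Among 5, 2, -3, the best is 5 at X. Subgame-perfect outcome: (Large, X) with payoffs (4, 5).
For the simultaneous game, intersect best replies.
Alto's best replies: X→Large; Y→Small; Z→Small.
Brio's best replies: Small→Y; Large→Z.
Only (Small, Y) has each player best-responding; Nash payoffs (0, 2).
Sequential outcome (Large, X) differs from the Nash profile (Small, Y).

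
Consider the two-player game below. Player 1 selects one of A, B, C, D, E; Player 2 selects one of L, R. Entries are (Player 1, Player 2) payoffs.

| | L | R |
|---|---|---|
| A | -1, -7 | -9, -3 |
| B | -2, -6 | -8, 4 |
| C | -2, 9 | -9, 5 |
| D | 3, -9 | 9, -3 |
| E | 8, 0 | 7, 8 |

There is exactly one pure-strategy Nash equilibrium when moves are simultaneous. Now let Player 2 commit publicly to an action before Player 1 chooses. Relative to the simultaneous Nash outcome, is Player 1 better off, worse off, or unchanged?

Player 1 best-responds to each possible Player 2 move:
- L → Player 1 plays E (best of -1, -2, -2, 3, 8); Player 2 gets 0.
- R → Player 1 plays D (best of -9, -8, -9, 9, 7); Player 2 gets -3.
Maximizing over 0, -3, Player 2 chooses L. Subgame-perfect outcome: (E, L) with payoffs (8, 0).
Under simultaneous play:
Player 1's best replies: L→E; R→D.
Player 2's best replies: A→R; B→R; C→L; D→R; E→R.
The unique mutual best reply is (D, R), giving (9, -3).
Player 1 earns 8 sequentially versus 9 at the Nash outcome: worse off.

worse off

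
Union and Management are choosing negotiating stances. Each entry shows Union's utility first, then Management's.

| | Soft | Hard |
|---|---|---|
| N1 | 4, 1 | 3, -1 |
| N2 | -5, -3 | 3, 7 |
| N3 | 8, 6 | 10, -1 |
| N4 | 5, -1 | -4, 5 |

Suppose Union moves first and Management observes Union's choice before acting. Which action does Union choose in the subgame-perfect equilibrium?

Management best-responds to each possible Union move:
- N1 → Management plays Soft (best of 1, -1); Union gets 4.
- N2 → Management plays Hard (best of -3, 7); Union gets 3.
- N3 → Management plays Soft (best of 6, -1); Union gets 8.
- N4 → Management plays Hard (best of -1, 5); Union gets -4.
Union's induced payoffs are 4, 3, 8, -4, so Union commits to N3. Subgame-perfect outcome: (N3, Soft) with payoffs (8, 6).

N3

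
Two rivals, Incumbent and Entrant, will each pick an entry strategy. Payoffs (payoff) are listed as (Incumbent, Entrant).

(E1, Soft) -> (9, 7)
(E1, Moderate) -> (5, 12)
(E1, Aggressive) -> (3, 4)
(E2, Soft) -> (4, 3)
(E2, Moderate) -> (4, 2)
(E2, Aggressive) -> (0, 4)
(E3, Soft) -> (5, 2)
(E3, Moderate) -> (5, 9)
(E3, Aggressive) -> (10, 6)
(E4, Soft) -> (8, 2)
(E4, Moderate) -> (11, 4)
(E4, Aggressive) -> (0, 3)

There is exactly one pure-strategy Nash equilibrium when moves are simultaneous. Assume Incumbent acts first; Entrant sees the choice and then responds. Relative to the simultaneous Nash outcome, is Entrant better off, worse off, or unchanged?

unchanged

Work backward from Entrant's decision.
- E1 → Entrant plays Moderate (best of 7, 12, 4); Incumbent gets 5.
- E2 → Entrant plays Aggressive (best of 3, 2, 4); Incumbent gets 0.
- E3 → Entrant plays Moderate (best of 2, 9, 6); Incumbent gets 5.
- E4 → Entrant plays Moderate (best of 2, 4, 3); Incumbent gets 11.
Incumbent's induced payoffs are 5, 0, 5, 11, so Incumbent commits to E4. Subgame-perfect outcome: (E4, Moderate) with payoffs (11, 4).
Under simultaneous play:
Incumbent's best replies: Soft→E1; Moderate→E4; Aggressive→E3.
Entrant's best replies: E1→Moderate; E2→Aggressive; E3→Moderate; E4→Moderate.
The unique mutual best reply is (E4, Moderate), giving (11, 4).
Entrant earns 4 sequentially versus 4 at the Nash outcome: unchanged.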